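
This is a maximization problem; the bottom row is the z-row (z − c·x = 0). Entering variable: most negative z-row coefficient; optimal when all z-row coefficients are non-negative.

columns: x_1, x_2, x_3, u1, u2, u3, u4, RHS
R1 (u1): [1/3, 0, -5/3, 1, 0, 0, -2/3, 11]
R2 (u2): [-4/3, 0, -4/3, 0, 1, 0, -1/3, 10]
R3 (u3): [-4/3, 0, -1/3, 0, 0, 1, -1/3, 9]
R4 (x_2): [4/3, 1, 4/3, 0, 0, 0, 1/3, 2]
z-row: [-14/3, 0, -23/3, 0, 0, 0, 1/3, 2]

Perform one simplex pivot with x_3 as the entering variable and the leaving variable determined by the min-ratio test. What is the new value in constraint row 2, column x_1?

0

Ratio test on column x_3 — row 1: entry -5/3 ≤ 0; row 2: entry -4/3 ≤ 0; row 3: entry -1/3 ≤ 0; row 4: 2/(4/3) = 3/2. Minimum is 3/2 at row 4 (x_2 leaves); pivot element 4/3.
Divide row 4 by 4/3; eliminate column x_3 from the other rows.
Row 2 update in column x_1: -4/3 − (-4/3)·1 = 0.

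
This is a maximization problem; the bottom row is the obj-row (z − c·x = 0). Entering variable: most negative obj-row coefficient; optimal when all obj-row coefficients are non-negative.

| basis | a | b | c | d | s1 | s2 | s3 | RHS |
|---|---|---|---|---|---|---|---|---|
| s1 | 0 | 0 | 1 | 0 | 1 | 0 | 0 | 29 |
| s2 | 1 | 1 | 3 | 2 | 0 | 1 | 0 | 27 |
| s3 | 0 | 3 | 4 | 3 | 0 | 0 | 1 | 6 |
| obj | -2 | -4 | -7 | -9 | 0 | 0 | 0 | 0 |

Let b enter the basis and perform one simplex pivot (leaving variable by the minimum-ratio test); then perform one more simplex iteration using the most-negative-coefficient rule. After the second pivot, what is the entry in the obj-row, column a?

-2

Ratio test on column b — row 1: entry 0 ≤ 0; row 2: 27/1 = 27; row 3: 6/3 = 2. Minimum is 2 at row 3 (s3 leaves); pivot element 3.
Divide row 3 by 3; eliminate column b from the other rows.
Second iteration: most negative obj-row entry is -5 in column d, so d enters.
Ratio test on column d — row 1: entry 0 ≤ 0; row 2: 25/1 = 25; row 3: 2/1 = 2. Minimum is 2 at row 3 (b leaves); pivot element 1.
Divide row 3 by 1; eliminate column d from the other rows.
After both pivots, the entry at the obj-row, column a is -2.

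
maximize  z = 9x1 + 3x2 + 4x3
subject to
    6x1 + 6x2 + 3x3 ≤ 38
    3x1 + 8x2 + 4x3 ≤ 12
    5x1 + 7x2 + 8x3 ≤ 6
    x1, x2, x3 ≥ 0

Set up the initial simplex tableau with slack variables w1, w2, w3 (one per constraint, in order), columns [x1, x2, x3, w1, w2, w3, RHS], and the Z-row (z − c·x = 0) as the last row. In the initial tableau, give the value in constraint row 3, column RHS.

The RHS of constraint 3 is b_3 = 6.

6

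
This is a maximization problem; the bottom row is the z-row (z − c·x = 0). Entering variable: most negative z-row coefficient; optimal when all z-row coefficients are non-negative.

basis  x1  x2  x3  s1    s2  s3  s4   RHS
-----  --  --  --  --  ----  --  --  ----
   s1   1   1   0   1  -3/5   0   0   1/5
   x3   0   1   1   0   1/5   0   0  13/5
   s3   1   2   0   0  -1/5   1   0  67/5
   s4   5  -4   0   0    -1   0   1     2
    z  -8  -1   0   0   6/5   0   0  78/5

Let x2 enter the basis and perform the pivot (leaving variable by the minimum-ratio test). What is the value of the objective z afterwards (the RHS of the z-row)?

79/5

Ratio test on column x2 — row 1: (1/5)/1 = 1/5; row 2: (13/5)/1 = 13/5; row 3: (67/5)/2 = 67/10; row 4: entry -4 ≤ 0. Minimum is 1/5 at row 1 (s1 leaves); pivot element 1.
Pivot on row 1; the z-row RHS becomes 78/5 − (-1)·(1/5) = 79/5.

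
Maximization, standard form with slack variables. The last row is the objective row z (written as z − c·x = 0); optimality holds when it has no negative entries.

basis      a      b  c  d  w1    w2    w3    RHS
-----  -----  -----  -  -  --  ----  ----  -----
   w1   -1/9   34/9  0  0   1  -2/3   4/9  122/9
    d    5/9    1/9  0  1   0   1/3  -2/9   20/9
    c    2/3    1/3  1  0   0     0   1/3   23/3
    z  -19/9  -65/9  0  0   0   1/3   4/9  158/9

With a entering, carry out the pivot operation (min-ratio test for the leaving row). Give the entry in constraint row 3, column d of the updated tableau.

-6/5

Ratio test on column a — row 1: entry -1/9 ≤ 0; row 2: (20/9)/(5/9) = 4; row 3: (23/3)/(2/3) = 23/2. Minimum is 4 at row 2 (d leaves); pivot element 5/9.
Divide row 2 by 5/9; eliminate column a from the other rows.
Row 3 update in column d: 0 − (2/3)·(9/5) = -6/5.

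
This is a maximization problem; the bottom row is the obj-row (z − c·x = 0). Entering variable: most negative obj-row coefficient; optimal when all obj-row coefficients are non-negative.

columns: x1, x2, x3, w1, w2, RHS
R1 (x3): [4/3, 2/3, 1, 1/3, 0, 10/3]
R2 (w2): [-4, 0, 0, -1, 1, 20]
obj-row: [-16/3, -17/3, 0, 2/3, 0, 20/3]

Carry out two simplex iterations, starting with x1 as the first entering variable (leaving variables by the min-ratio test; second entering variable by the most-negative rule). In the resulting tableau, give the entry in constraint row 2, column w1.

-1

Ratio test on column x1 — row 1: (10/3)/(4/3) = 5/2; row 2: entry -4 ≤ 0. Minimum is 5/2 at row 1 (x3 leaves); pivot element 4/3.
Divide row 1 by 4/3; eliminate column x1 from the other rows.
Second iteration: most negative obj-row entry is -3 in column x2, so x2 enters.
Ratio test on column x2 — row 1: (5/2)/(1/2) = 5; row 2: 30/2 = 15. Minimum is 5 at row 1 (x1 leaves); pivot element 1/2.
Divide row 1 by 1/2; eliminate column x2 from the other rows.
After both pivots, the entry at constraint row 2, column w1 is -1.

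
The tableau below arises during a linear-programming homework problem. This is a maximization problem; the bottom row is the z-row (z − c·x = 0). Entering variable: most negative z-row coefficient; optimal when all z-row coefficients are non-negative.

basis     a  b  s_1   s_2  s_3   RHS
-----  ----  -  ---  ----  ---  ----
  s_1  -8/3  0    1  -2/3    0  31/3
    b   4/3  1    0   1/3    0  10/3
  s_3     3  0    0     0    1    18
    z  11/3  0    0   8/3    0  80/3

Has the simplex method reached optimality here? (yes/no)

yes

Every z-row coefficient is ≥ 0, so the tableau is optimal.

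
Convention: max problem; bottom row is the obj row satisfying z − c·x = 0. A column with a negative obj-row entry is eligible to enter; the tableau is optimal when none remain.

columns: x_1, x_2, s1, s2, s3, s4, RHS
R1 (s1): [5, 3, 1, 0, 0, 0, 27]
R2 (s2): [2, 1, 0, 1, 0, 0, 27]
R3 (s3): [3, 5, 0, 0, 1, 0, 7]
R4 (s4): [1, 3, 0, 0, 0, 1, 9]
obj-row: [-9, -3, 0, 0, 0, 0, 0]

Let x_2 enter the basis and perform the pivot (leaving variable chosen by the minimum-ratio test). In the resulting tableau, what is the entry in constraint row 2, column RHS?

128/5

Ratio test on column x_2 — row 1: 27/3 = 9; row 2: 27/1 = 27; row 3: 7/5 = 7/5; row 4: 9/3 = 3. Minimum is 7/5 at row 3 (s3 leaves); pivot element 5.
Divide row 3 by 5; eliminate column x_2 from the other rows.
Row 2 update in column RHS: 27 − 1·(7/5) = 128/5.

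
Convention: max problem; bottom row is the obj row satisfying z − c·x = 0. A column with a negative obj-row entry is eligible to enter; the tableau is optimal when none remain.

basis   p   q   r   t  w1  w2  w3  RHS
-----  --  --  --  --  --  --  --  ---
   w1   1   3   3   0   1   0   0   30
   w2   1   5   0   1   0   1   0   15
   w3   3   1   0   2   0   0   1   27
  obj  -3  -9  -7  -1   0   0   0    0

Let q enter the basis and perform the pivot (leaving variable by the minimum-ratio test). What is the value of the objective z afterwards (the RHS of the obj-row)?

Ratio test on column q — row 1: 30/3 = 10; row 2: 15/5 = 3; row 3: 27/1 = 27. Minimum is 3 at row 2 (w2 leaves); pivot element 5.
Pivot on row 2; the obj-row RHS becomes 0 − (-9)·3 = 27.

27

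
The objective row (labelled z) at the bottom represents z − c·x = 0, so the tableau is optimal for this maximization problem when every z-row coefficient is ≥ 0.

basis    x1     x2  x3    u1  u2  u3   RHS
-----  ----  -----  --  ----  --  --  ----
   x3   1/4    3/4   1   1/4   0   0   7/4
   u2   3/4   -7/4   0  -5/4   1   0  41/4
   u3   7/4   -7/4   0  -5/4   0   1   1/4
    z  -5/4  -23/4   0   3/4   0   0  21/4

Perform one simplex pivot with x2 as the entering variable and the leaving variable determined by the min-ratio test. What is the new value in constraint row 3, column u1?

Ratio test on column x2 — row 1: (7/4)/(3/4) = 7/3; row 2: entry -7/4 ≤ 0; row 3: entry -7/4 ≤ 0. Minimum is 7/3 at row 1 (x3 leaves); pivot element 3/4.
Divide row 1 by 3/4; eliminate column x2 from the other rows.
Row 3 update in column u1: -5/4 − (-7/4)·(1/3) = -2/3.

-2/3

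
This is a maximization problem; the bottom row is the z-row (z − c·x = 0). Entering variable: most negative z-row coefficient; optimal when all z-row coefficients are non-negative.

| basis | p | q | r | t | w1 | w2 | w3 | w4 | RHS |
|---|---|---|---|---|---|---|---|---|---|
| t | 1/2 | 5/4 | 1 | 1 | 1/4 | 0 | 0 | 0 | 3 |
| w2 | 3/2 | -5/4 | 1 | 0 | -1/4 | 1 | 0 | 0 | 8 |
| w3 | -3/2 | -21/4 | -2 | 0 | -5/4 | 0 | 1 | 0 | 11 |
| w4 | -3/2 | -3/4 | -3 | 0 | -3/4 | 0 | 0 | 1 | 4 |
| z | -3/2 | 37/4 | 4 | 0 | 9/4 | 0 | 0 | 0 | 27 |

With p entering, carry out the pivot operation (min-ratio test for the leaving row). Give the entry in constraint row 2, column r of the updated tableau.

Ratio test on column p — row 1: 3/(1/2) = 6; row 2: 8/(3/2) = 16/3; row 3: entry -3/2 ≤ 0; row 4: entry -3/2 ≤ 0. Minimum is 16/3 at row 2 (w2 leaves); pivot element 3/2.
Divide row 2 by 3/2; eliminate column p from the other rows.
In the new row 2, the r entry is the old entry divided by the pivot: 1/(3/2) = 2/3.

2/3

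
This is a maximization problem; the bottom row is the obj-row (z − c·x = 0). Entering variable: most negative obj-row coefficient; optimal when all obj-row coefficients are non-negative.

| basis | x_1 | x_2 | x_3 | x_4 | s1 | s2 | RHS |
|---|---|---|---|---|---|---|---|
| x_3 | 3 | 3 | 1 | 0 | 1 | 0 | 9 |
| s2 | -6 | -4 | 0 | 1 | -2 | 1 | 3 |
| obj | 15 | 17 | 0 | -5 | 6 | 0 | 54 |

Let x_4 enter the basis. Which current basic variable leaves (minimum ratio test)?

Column x_4 entries and ratios — x_3: 0 ≤ 0, skip; s2: 3/1 = 3.
Smallest ratio is 3 in the row of s2, so s2 leaves.

s2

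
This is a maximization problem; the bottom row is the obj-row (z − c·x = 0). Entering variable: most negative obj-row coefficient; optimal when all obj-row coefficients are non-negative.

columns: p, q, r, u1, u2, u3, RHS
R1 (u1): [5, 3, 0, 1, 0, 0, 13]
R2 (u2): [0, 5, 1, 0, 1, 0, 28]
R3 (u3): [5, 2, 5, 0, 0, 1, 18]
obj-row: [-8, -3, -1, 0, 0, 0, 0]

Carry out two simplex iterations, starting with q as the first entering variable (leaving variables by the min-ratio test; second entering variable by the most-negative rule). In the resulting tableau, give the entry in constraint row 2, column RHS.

Ratio test on column q — row 1: 13/3 = 13/3; row 2: 28/5 = 28/5; row 3: 18/2 = 9. Minimum is 13/3 at row 1 (u1 leaves); pivot element 3.
Divide row 1 by 3; eliminate column q from the other rows.
Second iteration: most negative obj-row entry is -3 in column p, so p enters.
Ratio test on column p — row 1: (13/3)/(5/3) = 13/5; row 2: entry -25/3 ≤ 0; row 3: (28/3)/(5/3) = 28/5. Minimum is 13/5 at row 1 (q leaves); pivot element 5/3.
Divide row 1 by 5/3; eliminate column p from the other rows.
After both pivots, the entry at constraint row 2, column RHS is 28.

28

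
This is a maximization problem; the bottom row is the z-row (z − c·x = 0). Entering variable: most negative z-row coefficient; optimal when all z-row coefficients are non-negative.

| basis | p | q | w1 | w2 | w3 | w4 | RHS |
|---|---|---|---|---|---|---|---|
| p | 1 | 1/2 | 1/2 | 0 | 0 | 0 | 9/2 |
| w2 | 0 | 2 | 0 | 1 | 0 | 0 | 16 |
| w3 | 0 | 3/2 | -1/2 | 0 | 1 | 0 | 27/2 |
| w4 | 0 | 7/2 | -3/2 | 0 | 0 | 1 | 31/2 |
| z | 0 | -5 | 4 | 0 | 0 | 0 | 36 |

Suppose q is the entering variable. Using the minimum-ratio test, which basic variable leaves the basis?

w4

Column q entries and ratios — p: (9/2)/(1/2) = 9; w2: 16/2 = 8; w3: (27/2)/(3/2) = 9; w4: (31/2)/(7/2) = 31/7.
Smallest ratio is 31/7 in the row of w4, so w4 leaves.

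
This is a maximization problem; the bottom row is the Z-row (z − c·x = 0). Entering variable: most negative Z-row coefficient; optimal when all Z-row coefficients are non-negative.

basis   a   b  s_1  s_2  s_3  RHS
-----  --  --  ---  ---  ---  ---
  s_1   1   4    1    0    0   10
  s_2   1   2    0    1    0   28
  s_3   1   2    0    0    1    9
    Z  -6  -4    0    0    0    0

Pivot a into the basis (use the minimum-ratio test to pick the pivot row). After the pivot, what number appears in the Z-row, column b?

8

Ratio test on column a — row 1: 10/1 = 10; row 2: 28/1 = 28; row 3: 9/1 = 9. Minimum is 9 at row 3 (s_3 leaves); pivot element 1.
Divide row 3 by 1; eliminate column a from the other rows.
Z-row update in column b: -4 − (-6)·2 = 8.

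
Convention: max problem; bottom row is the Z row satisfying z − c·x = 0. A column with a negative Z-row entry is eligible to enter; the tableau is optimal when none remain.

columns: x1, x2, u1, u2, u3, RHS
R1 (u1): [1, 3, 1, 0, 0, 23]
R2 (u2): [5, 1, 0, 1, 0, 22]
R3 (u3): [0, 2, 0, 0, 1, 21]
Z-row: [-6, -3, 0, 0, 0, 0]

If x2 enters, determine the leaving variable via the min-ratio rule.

Column x2 entries and ratios — u1: 23/3 = 23/3; u2: 22/1 = 22; u3: 21/2 = 21/2.
Smallest ratio is 23/3 in the row of u1, so u1 leaves.

u1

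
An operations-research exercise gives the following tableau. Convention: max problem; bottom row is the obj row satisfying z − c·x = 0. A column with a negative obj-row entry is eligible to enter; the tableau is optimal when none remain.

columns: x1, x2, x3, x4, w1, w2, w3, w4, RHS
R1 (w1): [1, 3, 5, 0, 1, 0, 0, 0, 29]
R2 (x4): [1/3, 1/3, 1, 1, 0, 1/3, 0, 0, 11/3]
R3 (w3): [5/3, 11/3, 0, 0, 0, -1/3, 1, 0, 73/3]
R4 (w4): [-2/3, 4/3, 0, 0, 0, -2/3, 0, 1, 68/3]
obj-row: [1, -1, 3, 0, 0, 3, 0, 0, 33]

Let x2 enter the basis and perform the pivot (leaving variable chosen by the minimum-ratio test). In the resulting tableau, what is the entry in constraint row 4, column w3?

Ratio test on column x2 — row 1: 29/3 = 29/3; row 2: (11/3)/(1/3) = 11; row 3: (73/3)/(11/3) = 73/11; row 4: (68/3)/(4/3) = 17. Minimum is 73/11 at row 3 (w3 leaves); pivot element 11/3.
Divide row 3 by 11/3; eliminate column x2 from the other rows.
Row 4 update in column w3: 0 − (4/3)·(3/11) = -4/11.

-4/11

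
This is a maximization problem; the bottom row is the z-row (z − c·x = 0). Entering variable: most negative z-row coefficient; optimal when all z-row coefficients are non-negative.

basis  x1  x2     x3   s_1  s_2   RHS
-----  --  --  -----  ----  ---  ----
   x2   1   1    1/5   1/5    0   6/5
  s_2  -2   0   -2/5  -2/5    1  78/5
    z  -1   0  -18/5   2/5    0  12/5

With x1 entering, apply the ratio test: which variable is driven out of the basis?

x2

Column x1 entries and ratios — x2: (6/5)/1 = 6/5; s_2: -2 ≤ 0, skip.
Smallest ratio is 6/5 in the row of x2, so x2 leaves.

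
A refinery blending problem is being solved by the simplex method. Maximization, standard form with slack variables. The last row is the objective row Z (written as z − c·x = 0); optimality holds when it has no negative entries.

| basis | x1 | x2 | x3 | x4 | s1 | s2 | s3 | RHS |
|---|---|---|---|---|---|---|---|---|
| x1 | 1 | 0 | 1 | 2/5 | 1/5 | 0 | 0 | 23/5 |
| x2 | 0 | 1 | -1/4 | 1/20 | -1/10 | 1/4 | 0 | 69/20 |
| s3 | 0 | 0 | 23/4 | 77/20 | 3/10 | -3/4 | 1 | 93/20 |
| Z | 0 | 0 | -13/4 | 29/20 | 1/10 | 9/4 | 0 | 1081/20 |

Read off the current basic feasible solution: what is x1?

23/5

x1 is basic (row 1); its value is the RHS of that row, 23/5.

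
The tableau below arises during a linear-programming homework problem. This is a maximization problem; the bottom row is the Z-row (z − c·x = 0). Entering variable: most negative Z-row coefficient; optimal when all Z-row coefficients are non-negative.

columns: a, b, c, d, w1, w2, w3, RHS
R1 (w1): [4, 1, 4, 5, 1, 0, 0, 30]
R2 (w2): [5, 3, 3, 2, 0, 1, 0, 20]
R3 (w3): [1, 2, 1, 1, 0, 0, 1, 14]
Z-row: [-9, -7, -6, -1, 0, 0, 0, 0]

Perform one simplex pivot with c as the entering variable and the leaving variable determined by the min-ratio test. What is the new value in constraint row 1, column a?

Ratio test on column c — row 1: 30/4 = 15/2; row 2: 20/3 = 20/3; row 3: 14/1 = 14. Minimum is 20/3 at row 2 (w2 leaves); pivot element 3.
Divide row 2 by 3; eliminate column c from the other rows.
Row 1 update in column a: 4 − 4·(5/3) = -8/3.

-8/3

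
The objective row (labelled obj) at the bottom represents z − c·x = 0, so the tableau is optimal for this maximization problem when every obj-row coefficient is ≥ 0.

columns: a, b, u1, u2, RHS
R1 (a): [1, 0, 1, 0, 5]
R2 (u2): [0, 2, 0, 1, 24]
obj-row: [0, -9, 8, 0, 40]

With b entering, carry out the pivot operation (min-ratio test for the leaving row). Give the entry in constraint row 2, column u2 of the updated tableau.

Ratio test on column b — row 1: entry 0 ≤ 0; row 2: 24/2 = 12. Minimum is 12 at row 2 (u2 leaves); pivot element 2.
Divide row 2 by 2; eliminate column b from the other rows.
In the new row 2, the u2 entry is the old entry divided by the pivot: 1/2 = 1/2.

1/2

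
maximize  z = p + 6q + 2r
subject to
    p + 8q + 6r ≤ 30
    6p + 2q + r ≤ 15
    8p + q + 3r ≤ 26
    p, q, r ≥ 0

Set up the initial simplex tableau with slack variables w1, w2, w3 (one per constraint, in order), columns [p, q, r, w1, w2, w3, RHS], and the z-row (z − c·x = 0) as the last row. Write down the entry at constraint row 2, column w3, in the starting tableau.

0

Slack w3 belongs to constraint 3; its column is the unit vector e_3, so the entry in row 2 is 0.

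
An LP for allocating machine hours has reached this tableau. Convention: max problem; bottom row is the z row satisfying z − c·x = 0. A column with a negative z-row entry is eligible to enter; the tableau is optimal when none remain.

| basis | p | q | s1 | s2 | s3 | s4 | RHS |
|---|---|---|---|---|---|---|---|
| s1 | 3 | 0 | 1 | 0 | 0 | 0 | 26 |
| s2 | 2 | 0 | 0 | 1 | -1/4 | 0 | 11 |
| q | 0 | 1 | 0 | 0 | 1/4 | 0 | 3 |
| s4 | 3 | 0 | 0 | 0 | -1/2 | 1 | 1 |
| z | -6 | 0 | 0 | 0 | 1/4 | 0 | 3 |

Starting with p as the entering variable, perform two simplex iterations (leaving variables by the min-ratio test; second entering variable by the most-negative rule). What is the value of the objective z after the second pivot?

Ratio test on column p — row 1: 26/3 = 26/3; row 2: 11/2 = 11/2; row 3: entry 0 ≤ 0; row 4: 1/3 = 1/3. Minimum is 1/3 at row 4 (s4 leaves); pivot element 3.
Pivot on row 4; the z-row RHS becomes 3 − (-6)·(1/3) = 5.
Next entering variable (most negative z-row entry -3/4): s3.
Ratio test on column s3 — row 1: 25/(1/2) = 50; row 2: (31/3)/(1/12) = 124; row 3: 3/(1/4) = 12; row 4: entry -1/6 ≤ 0. Minimum is 12 at row 3 (q leaves); pivot element 1/4.
After the second pivot the z-row RHS is 5 − (-3/4)·12 = 14.

14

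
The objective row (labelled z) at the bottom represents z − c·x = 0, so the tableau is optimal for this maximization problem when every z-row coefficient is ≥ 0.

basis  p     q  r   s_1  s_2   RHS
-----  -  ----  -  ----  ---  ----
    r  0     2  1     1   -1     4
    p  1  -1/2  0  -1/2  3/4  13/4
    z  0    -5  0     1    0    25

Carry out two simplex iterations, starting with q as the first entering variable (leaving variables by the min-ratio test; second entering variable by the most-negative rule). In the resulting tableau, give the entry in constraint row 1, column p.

1

Ratio test on column q — row 1: 4/2 = 2; row 2: entry -1/2 ≤ 0. Minimum is 2 at row 1 (r leaves); pivot element 2.
Divide row 1 by 2; eliminate column q from the other rows.
Second iteration: most negative z-row entry is -5/2 in column s_2, so s_2 enters.
Ratio test on column s_2 — row 1: entry -1/2 ≤ 0; row 2: (17/4)/(1/2) = 17/2. Minimum is 17/2 at row 2 (p leaves); pivot element 1/2.
Divide row 2 by 1/2; eliminate column s_2 from the other rows.
After both pivots, the entry at constraint row 1, column p is 1.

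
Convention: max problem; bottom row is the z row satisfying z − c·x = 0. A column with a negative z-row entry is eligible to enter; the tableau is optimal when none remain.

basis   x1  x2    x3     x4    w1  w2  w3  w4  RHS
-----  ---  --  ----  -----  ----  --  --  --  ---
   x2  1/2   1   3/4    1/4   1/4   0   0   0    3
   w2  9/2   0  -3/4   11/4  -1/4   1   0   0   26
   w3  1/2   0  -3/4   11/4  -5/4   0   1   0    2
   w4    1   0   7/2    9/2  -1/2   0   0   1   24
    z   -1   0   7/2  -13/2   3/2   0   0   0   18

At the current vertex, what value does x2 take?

3

x2 is basic (row 1); its value is the RHS of that row, 3.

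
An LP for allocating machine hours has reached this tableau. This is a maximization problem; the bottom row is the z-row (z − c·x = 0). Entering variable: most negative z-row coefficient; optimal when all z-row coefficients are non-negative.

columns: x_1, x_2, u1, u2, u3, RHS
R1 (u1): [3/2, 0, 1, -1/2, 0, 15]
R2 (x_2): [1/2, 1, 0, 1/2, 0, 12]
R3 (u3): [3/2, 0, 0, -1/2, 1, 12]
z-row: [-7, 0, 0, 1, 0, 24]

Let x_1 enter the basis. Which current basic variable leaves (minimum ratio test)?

u3

Column x_1 entries and ratios — u1: 15/(3/2) = 10; x_2: 12/(1/2) = 24; u3: 12/(3/2) = 8.
Smallest ratio is 8 in the row of u3, so u3 leaves.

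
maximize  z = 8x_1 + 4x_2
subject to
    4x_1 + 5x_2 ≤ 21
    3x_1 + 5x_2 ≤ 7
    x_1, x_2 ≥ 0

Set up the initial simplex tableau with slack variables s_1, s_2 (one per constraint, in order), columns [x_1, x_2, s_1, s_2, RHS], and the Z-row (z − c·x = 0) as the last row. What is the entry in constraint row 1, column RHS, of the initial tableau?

21

The RHS of constraint 1 is b_1 = 21.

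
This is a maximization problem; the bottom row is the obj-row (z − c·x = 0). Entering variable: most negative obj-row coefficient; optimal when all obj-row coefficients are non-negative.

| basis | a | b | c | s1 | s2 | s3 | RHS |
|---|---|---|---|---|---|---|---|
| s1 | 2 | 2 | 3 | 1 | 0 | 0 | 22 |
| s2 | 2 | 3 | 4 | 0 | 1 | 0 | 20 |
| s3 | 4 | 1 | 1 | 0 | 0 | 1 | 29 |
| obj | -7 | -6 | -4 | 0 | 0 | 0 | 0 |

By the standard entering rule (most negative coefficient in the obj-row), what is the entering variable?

a

Negative obj-row entries: a: -7, b: -6, c: -4.
The most negative is -7 in column a, so a enters.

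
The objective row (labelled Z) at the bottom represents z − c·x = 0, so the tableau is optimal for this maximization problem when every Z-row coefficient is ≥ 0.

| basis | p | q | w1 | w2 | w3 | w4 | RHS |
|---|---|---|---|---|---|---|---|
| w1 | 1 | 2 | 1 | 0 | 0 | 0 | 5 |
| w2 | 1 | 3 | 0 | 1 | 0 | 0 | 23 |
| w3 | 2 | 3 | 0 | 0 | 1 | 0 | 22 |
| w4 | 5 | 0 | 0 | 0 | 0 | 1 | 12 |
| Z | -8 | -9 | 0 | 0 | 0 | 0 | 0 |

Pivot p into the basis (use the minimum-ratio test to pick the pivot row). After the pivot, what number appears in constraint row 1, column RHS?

13/5

Ratio test on column p — row 1: 5/1 = 5; row 2: 23/1 = 23; row 3: 22/2 = 11; row 4: 12/5 = 12/5. Minimum is 12/5 at row 4 (w4 leaves); pivot element 5.
Divide row 4 by 5; eliminate column p from the other rows.
Row 1 update in column RHS: 5 − 1·(12/5) = 13/5.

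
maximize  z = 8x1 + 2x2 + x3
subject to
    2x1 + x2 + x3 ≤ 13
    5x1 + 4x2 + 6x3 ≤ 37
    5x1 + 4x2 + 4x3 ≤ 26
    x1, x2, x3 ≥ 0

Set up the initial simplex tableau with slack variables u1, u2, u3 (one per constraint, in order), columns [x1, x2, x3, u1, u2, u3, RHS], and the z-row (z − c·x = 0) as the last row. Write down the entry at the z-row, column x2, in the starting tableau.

The z-row carries the negated objective coefficients: the x2 entry is -2.

-2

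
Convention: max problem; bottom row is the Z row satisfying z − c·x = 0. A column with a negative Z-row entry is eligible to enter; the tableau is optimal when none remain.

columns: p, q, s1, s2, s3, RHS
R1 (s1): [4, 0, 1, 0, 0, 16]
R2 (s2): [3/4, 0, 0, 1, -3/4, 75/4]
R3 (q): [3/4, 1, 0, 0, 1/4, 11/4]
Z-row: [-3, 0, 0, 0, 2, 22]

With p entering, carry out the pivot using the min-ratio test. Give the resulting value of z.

33

Ratio test on column p — row 1: 16/4 = 4; row 2: (75/4)/(3/4) = 25; row 3: (11/4)/(3/4) = 11/3. Minimum is 11/3 at row 3 (q leaves); pivot element 3/4.
Pivot on row 3; the Z-row RHS becomes 22 − (-3)·(11/3) = 33.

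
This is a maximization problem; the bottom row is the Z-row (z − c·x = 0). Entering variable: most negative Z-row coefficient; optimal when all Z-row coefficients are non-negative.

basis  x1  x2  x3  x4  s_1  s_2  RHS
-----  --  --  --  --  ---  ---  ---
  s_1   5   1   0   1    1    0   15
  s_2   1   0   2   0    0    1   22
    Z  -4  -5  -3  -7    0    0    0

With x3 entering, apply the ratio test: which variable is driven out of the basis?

Column x3 entries and ratios — s_1: 0 ≤ 0, skip; s_2: 22/2 = 11.
Smallest ratio is 11 in the row of s_2, so s_2 leaves.

s_2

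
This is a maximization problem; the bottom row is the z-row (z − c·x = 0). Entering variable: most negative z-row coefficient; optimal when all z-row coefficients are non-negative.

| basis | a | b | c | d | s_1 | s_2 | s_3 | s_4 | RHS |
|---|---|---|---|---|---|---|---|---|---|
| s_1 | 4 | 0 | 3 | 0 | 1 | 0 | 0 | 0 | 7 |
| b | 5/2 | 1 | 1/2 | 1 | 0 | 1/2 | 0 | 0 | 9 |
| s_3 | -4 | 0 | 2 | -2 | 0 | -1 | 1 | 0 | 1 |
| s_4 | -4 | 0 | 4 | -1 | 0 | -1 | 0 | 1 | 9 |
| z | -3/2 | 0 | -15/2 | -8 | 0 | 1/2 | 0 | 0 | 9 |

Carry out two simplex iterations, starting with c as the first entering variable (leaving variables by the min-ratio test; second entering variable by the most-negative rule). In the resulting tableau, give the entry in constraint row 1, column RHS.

Ratio test on column c — row 1: 7/3 = 7/3; row 2: 9/(1/2) = 18; row 3: 1/2 = 1/2; row 4: 9/4 = 9/4. Minimum is 1/2 at row 3 (s_3 leaves); pivot element 2.
Divide row 3 by 2; eliminate column c from the other rows.
Second iteration: most negative z-row entry is -33/2 in column a, so a enters.
Ratio test on column a — row 1: (11/2)/10 = 11/20; row 2: (35/4)/(7/2) = 5/2; row 3: entry -2 ≤ 0; row 4: 7/4 = 7/4. Minimum is 11/20 at row 1 (s_1 leaves); pivot element 10.
Divide row 1 by 10; eliminate column a from the other rows.
After both pivots, the entry at constraint row 1, column RHS is 11/20.

11/20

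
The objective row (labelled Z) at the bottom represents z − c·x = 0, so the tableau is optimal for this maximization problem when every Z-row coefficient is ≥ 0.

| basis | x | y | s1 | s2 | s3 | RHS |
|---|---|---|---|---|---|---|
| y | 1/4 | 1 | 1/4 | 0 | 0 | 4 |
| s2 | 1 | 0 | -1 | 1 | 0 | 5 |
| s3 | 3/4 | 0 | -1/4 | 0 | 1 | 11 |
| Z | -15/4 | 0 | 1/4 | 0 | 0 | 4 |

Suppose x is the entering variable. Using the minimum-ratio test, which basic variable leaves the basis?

Column x entries and ratios — y: 4/(1/4) = 16; s2: 5/1 = 5; s3: 11/(3/4) = 44/3.
Smallest ratio is 5 in the row of s2, so s2 leaves.

s2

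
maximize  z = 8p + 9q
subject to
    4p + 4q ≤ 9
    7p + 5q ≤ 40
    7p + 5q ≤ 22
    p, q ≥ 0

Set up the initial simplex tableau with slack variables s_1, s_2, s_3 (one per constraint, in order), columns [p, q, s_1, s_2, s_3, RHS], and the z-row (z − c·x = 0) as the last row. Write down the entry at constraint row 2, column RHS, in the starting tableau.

40

The RHS of constraint 2 is b_2 = 40.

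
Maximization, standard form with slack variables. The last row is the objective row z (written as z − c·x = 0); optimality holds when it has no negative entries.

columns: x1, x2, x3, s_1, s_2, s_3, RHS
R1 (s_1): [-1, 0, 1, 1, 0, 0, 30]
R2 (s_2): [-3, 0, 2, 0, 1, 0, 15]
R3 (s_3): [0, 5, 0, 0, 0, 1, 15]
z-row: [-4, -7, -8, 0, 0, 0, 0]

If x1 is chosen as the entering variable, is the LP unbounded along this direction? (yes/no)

yes

Every constraint-row entry in column x1 is ≤ 0, so increasing x1 is unbounded.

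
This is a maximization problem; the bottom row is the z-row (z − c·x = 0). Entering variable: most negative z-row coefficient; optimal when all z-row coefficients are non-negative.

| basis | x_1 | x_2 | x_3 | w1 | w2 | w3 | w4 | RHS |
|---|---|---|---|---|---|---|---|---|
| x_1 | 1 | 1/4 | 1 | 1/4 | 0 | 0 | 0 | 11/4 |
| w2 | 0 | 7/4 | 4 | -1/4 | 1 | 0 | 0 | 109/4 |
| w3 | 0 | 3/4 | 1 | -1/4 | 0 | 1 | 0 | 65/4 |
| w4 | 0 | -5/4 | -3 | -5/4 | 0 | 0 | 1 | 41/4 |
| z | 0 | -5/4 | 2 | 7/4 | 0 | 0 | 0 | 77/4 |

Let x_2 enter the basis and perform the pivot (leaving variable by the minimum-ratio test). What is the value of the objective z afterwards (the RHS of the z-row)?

33

Ratio test on column x_2 — row 1: (11/4)/(1/4) = 11; row 2: (109/4)/(7/4) = 109/7; row 3: (65/4)/(3/4) = 65/3; row 4: entry -5/4 ≤ 0. Minimum is 11 at row 1 (x_1 leaves); pivot element 1/4.
Pivot on row 1; the z-row RHS becomes 77/4 − (-5/4)·11 = 33.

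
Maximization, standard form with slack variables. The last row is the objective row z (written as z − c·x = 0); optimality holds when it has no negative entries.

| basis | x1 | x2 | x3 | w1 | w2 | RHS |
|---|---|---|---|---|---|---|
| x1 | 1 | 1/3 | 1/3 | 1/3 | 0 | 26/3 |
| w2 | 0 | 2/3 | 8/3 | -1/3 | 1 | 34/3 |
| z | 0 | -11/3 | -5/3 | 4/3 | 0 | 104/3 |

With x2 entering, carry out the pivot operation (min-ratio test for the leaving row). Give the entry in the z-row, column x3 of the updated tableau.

13

Ratio test on column x2 — row 1: (26/3)/(1/3) = 26; row 2: (34/3)/(2/3) = 17. Minimum is 17 at row 2 (w2 leaves); pivot element 2/3.
Divide row 2 by 2/3; eliminate column x2 from the other rows.
z-row update in column x3: -5/3 − (-11/3)·4 = 13.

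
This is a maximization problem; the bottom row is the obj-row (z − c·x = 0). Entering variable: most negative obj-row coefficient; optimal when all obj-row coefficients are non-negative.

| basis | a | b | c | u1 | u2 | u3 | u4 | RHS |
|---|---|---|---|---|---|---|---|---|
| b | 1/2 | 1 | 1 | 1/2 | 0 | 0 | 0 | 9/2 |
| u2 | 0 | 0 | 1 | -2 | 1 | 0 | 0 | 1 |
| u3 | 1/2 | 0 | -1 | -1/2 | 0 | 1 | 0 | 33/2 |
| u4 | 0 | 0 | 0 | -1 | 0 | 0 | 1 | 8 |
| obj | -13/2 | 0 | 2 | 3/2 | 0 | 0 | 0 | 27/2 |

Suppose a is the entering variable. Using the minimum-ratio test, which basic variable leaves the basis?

b

Column a entries and ratios — b: (9/2)/(1/2) = 9; u2: 0 ≤ 0, skip; u3: (33/2)/(1/2) = 33; u4: 0 ≤ 0, skip.
Smallest ratio is 9 in the row of b, so b leaves.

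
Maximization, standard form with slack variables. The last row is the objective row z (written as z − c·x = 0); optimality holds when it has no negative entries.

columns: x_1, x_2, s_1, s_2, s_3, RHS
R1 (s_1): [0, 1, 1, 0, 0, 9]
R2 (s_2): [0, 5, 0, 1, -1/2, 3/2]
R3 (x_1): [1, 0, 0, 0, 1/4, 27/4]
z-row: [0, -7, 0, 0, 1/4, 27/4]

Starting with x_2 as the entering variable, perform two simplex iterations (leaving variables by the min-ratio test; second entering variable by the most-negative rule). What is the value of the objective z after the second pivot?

Ratio test on column x_2 — row 1: 9/1 = 9; row 2: (3/2)/5 = 3/10; row 3: entry 0 ≤ 0. Minimum is 3/10 at row 2 (s_2 leaves); pivot element 5.
Pivot on row 2; the z-row RHS becomes 27/4 − (-7)·(3/10) = 177/20.
Next entering variable (most negative z-row entry -9/20): s_3.
Ratio test on column s_3 — row 1: (87/10)/(1/10) = 87; row 2: entry -1/10 ≤ 0; row 3: (27/4)/(1/4) = 27. Minimum is 27 at row 3 (x_1 leaves); pivot element 1/4.
After the second pivot the z-row RHS is 177/20 − (-9/20)·27 = 21.

21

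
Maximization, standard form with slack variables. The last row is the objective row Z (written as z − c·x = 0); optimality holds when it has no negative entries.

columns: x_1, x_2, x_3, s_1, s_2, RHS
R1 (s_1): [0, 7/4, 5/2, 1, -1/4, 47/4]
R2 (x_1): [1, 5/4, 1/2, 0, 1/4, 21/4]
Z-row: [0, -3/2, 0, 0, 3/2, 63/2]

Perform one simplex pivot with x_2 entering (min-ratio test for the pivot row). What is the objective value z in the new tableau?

189/5

Ratio test on column x_2 — row 1: (47/4)/(7/4) = 47/7; row 2: (21/4)/(5/4) = 21/5. Minimum is 21/5 at row 2 (x_1 leaves); pivot element 5/4.
Pivot on row 2; the Z-row RHS becomes 63/2 − (-3/2)·(21/5) = 189/5.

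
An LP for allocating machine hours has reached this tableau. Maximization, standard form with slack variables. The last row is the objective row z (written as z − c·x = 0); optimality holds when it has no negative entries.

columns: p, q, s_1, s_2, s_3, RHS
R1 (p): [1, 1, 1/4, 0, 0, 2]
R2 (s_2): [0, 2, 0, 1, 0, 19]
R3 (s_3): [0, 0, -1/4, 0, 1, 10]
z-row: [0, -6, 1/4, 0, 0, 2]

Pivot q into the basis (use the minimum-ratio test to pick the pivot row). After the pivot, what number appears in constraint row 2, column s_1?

Ratio test on column q — row 1: 2/1 = 2; row 2: 19/2 = 19/2; row 3: entry 0 ≤ 0. Minimum is 2 at row 1 (p leaves); pivot element 1.
Divide row 1 by 1; eliminate column q from the other rows.
Row 2 update in column s_1: 0 − 2·(1/4) = -1/2.

-1/2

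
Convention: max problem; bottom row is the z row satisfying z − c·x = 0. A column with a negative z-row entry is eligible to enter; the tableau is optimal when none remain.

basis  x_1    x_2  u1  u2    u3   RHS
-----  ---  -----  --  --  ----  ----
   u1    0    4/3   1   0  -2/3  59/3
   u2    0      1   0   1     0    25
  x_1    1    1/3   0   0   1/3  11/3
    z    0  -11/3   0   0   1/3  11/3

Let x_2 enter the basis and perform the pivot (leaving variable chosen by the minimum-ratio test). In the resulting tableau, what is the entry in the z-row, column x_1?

Ratio test on column x_2 — row 1: (59/3)/(4/3) = 59/4; row 2: 25/1 = 25; row 3: (11/3)/(1/3) = 11. Minimum is 11 at row 3 (x_1 leaves); pivot element 1/3.
Divide row 3 by 1/3; eliminate column x_2 from the other rows.
z-row update in column x_1: 0 − (-11/3)·3 = 11.

11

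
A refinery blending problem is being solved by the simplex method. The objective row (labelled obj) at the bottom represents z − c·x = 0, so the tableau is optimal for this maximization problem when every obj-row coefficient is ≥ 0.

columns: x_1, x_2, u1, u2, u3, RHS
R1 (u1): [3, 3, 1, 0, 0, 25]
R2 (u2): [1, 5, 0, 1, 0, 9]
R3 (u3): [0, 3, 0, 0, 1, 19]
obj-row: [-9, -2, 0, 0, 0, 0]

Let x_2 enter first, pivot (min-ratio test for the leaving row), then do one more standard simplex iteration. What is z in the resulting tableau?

Ratio test on column x_2 — row 1: 25/3 = 25/3; row 2: 9/5 = 9/5; row 3: 19/3 = 19/3. Minimum is 9/5 at row 2 (u2 leaves); pivot element 5.
Pivot on row 2; the obj-row RHS becomes 0 − (-2)·(9/5) = 18/5.
Next entering variable (most negative obj-row entry -43/5): x_1.
Ratio test on column x_1 — row 1: (98/5)/(12/5) = 49/6; row 2: (9/5)/(1/5) = 9; row 3: entry -3/5 ≤ 0. Minimum is 49/6 at row 1 (u1 leaves); pivot element 12/5.
After the second pivot the obj-row RHS is 18/5 − (-43/5)·(49/6) = 443/6.

443/6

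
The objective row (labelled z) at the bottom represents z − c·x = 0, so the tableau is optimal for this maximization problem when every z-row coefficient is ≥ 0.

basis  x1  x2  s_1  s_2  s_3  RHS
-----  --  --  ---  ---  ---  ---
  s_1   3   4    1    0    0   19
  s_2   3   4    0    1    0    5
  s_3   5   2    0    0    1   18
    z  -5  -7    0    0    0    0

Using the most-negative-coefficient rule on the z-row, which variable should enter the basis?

Negative z-row entries: x1: -5, x2: -7.
The most negative is -7 in column x2, so x2 enters.

x2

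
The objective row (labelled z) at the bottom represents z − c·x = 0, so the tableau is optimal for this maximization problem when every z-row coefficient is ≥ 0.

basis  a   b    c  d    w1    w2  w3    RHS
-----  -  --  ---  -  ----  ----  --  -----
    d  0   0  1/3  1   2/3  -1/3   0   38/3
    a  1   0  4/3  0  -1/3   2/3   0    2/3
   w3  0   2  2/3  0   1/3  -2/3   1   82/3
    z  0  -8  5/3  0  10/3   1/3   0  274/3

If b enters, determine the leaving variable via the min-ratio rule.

Column b entries and ratios — d: 0 ≤ 0, skip; a: 0 ≤ 0, skip; w3: (82/3)/2 = 41/3.
Smallest ratio is 41/3 in the row of w3, so w3 leaves.

w3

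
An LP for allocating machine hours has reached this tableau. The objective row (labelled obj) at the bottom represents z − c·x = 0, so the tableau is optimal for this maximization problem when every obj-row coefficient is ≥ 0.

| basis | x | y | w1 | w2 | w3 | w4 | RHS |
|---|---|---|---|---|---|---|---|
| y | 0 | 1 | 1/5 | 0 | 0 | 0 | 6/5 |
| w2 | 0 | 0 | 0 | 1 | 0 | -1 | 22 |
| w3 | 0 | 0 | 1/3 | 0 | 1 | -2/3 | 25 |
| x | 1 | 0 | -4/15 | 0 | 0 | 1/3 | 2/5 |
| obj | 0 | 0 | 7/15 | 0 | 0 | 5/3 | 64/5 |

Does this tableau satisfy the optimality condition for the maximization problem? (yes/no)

yes

Every obj-row coefficient is ≥ 0, so the tableau is optimal.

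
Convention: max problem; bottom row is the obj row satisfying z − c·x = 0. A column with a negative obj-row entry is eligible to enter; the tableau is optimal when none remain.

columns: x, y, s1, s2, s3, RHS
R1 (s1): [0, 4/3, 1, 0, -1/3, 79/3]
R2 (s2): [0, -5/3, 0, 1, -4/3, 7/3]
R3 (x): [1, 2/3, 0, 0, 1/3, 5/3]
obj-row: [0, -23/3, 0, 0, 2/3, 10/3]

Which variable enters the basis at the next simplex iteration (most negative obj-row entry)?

Negative obj-row entries: y: -23/3.
The most negative is -23/3 in column y, so y enters.

y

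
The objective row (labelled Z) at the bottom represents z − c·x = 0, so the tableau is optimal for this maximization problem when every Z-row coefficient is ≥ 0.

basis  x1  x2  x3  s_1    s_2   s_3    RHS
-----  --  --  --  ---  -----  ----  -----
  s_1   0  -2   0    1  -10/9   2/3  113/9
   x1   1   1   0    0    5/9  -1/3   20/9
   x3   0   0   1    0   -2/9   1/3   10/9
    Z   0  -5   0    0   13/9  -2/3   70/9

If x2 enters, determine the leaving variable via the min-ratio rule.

Column x2 entries and ratios — s_1: -2 ≤ 0, skip; x1: (20/9)/1 = 20/9; x3: 0 ≤ 0, skip.
Smallest ratio is 20/9 in the row of x1, so x1 leaves.

x1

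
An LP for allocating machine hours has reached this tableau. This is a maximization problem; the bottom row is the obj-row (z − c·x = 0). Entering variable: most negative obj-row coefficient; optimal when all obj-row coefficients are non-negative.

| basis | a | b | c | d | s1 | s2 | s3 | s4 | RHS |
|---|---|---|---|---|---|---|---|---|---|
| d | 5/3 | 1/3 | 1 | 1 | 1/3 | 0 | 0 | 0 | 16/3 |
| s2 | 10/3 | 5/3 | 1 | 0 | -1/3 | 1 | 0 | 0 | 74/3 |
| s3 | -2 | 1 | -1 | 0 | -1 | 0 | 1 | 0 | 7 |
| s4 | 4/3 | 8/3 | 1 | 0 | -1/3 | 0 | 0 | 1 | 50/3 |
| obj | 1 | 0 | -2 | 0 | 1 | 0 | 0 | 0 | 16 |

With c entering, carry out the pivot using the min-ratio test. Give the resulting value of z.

80/3

Ratio test on column c — row 1: (16/3)/1 = 16/3; row 2: (74/3)/1 = 74/3; row 3: entry -1 ≤ 0; row 4: (50/3)/1 = 50/3. Minimum is 16/3 at row 1 (d leaves); pivot element 1.
Pivot on row 1; the obj-row RHS becomes 16 − (-2)·(16/3) = 80/3.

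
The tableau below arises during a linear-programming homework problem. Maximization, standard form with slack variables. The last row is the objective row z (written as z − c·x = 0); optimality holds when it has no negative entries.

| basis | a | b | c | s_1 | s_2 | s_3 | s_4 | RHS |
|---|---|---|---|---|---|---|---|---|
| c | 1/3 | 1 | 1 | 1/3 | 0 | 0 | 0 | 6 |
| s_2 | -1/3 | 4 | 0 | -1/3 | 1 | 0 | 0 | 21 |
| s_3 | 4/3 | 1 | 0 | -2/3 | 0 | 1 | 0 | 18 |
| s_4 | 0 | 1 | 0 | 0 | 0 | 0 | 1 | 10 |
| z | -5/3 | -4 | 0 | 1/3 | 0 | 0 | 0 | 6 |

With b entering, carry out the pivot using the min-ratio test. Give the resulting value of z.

Ratio test on column b — row 1: 6/1 = 6; row 2: 21/4 = 21/4; row 3: 18/1 = 18; row 4: 10/1 = 10. Minimum is 21/4 at row 2 (s_2 leaves); pivot element 4.
Pivot on row 2; the z-row RHS becomes 6 − (-4)·(21/4) = 27.

27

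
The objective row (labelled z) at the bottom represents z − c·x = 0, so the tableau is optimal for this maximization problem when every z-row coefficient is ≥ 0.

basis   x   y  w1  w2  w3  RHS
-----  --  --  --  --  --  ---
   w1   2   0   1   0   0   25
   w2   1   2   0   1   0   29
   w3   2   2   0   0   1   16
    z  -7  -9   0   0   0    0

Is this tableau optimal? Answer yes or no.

no

The z-row has a negative entry -9 in column y, so it is not optimal.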